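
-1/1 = -1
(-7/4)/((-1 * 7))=1/4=0.25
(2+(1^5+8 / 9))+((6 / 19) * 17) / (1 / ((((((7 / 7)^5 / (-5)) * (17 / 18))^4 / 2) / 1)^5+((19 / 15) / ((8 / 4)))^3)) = 5.25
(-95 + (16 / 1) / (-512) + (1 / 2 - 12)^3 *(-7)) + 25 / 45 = 3038875 / 288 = 10551.65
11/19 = 0.58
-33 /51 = -11 /17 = -0.65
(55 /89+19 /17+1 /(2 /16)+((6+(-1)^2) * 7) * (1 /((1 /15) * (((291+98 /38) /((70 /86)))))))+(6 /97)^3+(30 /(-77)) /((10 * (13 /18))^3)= 16490558021093625561471 /1400754050901709854350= 11.77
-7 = -7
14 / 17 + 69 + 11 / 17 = 1198 / 17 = 70.47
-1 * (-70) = 70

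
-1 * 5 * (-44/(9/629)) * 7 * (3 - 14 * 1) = -1183917.78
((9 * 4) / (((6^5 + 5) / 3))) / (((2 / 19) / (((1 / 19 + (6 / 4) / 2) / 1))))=0.11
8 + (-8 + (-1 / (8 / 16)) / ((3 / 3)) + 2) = 0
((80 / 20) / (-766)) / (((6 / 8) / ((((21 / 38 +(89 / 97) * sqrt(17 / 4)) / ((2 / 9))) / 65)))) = -534 * sqrt(17) / 2414815 - 126 / 473005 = -0.00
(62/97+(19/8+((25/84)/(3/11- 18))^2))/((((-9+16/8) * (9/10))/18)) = -15690566915/1821786876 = -8.61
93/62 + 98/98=5/2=2.50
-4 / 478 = -0.01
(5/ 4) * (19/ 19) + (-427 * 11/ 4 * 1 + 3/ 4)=-1172.25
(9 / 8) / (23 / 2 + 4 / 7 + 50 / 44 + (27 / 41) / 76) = 59983 / 704678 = 0.09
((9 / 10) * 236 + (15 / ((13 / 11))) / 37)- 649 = -1049198 / 2405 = -436.26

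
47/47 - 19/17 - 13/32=-0.52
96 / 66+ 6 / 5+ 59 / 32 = 4.50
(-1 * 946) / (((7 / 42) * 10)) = -2838 / 5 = -567.60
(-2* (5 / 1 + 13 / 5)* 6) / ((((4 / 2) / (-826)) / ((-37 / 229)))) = -6968136 / 1145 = -6085.71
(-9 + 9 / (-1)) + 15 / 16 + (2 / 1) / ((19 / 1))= -5155 / 304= -16.96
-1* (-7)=7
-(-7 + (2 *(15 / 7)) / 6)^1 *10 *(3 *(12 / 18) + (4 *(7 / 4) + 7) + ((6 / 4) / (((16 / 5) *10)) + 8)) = 84645 / 56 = 1511.52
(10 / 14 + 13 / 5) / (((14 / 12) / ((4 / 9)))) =928 / 735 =1.26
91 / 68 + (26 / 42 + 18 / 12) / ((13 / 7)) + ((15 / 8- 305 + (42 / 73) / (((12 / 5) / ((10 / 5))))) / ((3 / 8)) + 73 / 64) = -2488668553 / 3097536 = -803.43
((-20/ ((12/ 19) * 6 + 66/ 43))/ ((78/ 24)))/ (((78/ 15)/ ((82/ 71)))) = -267976/ 1043913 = -0.26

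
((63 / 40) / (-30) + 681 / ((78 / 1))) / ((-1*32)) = -0.27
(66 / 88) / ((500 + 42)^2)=3 / 1175056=0.00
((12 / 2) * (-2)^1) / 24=-1 / 2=-0.50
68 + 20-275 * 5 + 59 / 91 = -117058 / 91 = -1286.35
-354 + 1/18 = -6371/18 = -353.94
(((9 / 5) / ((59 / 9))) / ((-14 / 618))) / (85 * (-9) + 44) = 243 / 14455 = 0.02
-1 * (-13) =13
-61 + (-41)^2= 1620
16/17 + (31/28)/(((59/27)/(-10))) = -57929/14042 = -4.13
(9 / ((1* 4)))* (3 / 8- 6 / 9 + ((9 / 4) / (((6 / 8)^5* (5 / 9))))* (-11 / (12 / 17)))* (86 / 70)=-4121507 / 5600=-735.98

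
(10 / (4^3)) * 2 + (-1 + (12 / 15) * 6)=329 / 80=4.11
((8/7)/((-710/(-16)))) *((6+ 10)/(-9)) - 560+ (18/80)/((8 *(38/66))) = -15229587103/27195840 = -560.00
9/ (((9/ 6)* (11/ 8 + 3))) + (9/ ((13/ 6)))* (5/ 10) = 1569/ 455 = 3.45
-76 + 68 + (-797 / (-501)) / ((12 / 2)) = -23251 / 3006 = -7.73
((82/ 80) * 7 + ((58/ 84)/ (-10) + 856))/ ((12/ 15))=725009/ 672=1078.88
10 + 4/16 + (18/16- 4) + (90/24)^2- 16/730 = 125067/5840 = 21.42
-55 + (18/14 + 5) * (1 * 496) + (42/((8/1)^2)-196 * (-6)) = 949619/224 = 4239.37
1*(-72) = -72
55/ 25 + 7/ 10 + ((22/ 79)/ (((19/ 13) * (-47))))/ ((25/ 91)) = 10177263/ 3527350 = 2.89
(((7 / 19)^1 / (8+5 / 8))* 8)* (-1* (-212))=94976 / 1311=72.45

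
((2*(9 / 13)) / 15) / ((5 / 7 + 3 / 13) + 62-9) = 42 / 24545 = 0.00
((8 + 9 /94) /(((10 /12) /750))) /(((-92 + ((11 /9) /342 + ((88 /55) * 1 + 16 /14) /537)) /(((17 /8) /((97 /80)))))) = -66036927915000 /475726347883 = -138.81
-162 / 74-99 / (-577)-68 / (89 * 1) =-5285318 / 1900061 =-2.78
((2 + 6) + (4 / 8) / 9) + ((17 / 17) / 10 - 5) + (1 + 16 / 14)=1669 / 315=5.30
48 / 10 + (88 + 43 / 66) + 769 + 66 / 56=3989971 / 4620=863.63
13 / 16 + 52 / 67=1703 / 1072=1.59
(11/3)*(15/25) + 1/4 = 49/20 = 2.45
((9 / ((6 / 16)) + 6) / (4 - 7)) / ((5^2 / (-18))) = 36 / 5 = 7.20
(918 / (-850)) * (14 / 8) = -189 / 100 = -1.89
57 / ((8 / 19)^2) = 20577 / 64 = 321.52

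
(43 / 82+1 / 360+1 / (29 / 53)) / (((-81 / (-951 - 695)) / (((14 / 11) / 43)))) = 5806678969 / 4099874130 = 1.42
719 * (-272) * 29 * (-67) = 379988624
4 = 4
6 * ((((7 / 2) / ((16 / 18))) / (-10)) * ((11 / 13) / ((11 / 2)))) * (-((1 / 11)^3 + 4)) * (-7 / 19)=-1408995 / 2630056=-0.54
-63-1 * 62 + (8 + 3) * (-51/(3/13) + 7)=-2479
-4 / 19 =-0.21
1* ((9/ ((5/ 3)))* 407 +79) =11384/ 5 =2276.80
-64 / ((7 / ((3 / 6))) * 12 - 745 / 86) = -5504 / 13703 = -0.40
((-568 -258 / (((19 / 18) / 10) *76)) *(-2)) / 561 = 433316 / 202521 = 2.14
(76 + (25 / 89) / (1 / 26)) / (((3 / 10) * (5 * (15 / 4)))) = 59312 / 4005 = 14.81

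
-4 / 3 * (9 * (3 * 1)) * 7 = -252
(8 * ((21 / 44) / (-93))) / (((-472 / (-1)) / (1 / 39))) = -7 / 3138564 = -0.00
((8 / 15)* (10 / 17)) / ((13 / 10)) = 160 / 663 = 0.24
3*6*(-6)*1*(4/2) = -216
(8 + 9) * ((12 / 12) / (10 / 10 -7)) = -17 / 6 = -2.83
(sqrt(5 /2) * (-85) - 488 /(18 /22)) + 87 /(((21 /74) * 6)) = -34357 /63 - 85 * sqrt(10) /2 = -679.75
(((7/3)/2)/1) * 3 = 7/2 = 3.50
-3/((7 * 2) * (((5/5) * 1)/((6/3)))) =-3/7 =-0.43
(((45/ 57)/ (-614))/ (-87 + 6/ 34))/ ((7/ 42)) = 85/ 956612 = 0.00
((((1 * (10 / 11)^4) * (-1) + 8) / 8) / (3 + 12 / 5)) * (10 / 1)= 669550 / 395307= 1.69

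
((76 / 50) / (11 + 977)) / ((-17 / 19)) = -19 / 11050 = -0.00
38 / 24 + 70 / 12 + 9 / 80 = 1807 / 240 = 7.53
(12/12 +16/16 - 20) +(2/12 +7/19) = -1991/114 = -17.46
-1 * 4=-4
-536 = -536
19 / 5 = 3.80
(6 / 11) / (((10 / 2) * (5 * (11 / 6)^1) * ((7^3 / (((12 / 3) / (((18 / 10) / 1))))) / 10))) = 32 / 41503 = 0.00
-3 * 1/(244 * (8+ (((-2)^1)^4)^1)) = -1/1952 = -0.00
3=3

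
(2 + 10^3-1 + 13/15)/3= 15028/45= 333.96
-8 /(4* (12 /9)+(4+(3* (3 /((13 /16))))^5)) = -2227758 /46440622219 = -0.00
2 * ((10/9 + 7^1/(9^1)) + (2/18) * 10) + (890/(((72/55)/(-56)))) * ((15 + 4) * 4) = -26041346/9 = -2893482.89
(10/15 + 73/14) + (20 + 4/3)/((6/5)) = 2981/126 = 23.66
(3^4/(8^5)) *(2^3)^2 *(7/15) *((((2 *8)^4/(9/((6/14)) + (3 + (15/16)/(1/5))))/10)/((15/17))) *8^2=458752/375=1223.34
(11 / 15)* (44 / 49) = 484 / 735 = 0.66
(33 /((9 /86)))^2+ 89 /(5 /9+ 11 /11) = 12536033 /126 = 99492.33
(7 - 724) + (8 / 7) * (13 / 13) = -5011 / 7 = -715.86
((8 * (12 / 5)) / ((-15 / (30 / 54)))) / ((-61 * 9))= 32 / 24705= 0.00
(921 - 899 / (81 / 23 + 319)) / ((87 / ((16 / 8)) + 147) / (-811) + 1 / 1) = 1200.11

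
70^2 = 4900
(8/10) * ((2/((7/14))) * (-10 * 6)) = -192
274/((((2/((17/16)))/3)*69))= 6.33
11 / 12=0.92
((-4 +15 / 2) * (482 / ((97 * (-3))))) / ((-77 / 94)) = 22654 / 3201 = 7.08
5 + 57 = 62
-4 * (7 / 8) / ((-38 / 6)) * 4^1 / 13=42 / 247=0.17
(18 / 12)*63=189 / 2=94.50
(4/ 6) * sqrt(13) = 2 * sqrt(13)/ 3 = 2.40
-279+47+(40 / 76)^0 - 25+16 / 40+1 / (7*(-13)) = -116303 / 455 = -255.61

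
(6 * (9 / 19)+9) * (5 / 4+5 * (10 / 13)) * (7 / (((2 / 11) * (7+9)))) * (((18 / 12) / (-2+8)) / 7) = 655875 / 126464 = 5.19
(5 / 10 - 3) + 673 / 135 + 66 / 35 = 8261 / 1890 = 4.37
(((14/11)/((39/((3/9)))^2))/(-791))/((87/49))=-98/1480342149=-0.00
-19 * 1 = -19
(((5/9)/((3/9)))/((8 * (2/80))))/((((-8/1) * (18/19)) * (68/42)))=-3325/4896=-0.68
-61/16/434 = -61/6944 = -0.01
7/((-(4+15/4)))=-28/31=-0.90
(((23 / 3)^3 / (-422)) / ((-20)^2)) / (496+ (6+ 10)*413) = -12167 / 32377190400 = -0.00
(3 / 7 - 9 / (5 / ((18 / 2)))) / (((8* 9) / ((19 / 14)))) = -437 / 1470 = -0.30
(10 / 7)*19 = 190 / 7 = 27.14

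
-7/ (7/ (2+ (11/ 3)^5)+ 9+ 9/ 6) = -323074/ 485097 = -0.67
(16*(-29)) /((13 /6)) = -214.15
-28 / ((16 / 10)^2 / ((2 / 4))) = -5.47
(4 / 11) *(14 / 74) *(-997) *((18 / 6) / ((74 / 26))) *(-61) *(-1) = -66412164 / 15059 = -4410.13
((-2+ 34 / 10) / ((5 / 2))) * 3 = 42 / 25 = 1.68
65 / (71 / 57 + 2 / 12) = 7410 / 161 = 46.02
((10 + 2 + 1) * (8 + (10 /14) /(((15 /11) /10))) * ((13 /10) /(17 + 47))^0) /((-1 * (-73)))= 3614 /1533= 2.36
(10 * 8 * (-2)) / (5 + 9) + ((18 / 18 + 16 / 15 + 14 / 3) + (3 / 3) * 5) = 32 / 105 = 0.30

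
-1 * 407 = -407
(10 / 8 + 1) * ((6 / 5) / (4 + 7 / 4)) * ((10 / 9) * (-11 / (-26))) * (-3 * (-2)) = 396 / 299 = 1.32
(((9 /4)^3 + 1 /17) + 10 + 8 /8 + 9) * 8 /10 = 34217 /1360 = 25.16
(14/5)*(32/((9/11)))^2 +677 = 2008841/405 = 4960.10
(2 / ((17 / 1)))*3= 6 / 17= 0.35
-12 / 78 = -2 / 13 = -0.15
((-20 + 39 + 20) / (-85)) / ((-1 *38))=39 / 3230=0.01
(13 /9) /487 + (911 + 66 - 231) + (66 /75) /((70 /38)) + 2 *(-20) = 706.48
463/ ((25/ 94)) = 43522/ 25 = 1740.88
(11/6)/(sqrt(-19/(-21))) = 11* sqrt(399)/114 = 1.93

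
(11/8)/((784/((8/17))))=0.00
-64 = -64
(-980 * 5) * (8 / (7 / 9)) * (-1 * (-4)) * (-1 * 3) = 604800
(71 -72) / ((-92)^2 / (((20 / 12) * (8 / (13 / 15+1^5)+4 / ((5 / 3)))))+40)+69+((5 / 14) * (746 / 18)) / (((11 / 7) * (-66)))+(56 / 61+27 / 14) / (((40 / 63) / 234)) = 34738553384833 / 31072829040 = 1117.97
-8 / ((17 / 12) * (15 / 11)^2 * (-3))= 3872 / 3825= 1.01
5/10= 1/2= 0.50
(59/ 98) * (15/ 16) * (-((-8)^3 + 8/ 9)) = 169625/ 588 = 288.48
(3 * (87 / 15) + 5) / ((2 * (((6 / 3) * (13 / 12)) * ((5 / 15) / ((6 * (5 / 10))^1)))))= 3024 / 65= 46.52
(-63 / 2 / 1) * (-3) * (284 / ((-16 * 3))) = -559.12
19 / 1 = 19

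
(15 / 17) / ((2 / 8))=60 / 17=3.53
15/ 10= 3/ 2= 1.50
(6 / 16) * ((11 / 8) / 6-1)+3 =347 / 128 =2.71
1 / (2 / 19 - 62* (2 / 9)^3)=-1.74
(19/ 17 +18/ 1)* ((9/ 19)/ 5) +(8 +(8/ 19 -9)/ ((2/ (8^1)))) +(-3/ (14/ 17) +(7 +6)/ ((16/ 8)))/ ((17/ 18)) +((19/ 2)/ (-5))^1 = -528609/ 22610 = -23.38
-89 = -89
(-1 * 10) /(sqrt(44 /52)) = -10 * sqrt(143) /11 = -10.87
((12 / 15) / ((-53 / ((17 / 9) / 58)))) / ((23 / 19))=-646 / 1590795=-0.00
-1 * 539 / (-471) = 539 / 471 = 1.14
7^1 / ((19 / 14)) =98 / 19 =5.16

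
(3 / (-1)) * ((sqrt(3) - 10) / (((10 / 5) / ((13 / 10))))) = 39 / 2 - 39 * sqrt(3) / 20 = 16.12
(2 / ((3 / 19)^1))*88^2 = 294272 / 3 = 98090.67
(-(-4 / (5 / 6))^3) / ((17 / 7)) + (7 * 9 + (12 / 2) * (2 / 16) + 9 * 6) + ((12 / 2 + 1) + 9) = 1523947 / 8500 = 179.29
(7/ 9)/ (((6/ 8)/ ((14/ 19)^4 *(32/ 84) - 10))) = -108240328/ 10556001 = -10.25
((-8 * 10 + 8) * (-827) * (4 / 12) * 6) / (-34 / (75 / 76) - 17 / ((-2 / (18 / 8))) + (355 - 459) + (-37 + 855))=71452800 / 419203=170.45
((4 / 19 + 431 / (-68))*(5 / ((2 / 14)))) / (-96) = 92365 / 41344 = 2.23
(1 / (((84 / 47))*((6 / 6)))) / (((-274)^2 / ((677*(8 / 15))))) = 0.00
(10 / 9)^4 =10000 / 6561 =1.52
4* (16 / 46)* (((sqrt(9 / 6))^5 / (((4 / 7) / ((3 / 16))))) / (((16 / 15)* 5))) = 567* sqrt(6) / 5888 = 0.24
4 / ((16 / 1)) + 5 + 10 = 61 / 4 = 15.25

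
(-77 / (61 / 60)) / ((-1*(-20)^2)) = 231 / 1220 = 0.19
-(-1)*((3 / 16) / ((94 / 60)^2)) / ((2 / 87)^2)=5109075 / 35344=144.55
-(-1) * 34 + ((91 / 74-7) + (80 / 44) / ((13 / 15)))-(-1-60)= 966429 / 10582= 91.33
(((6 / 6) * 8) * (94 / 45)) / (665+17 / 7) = 329 / 13140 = 0.03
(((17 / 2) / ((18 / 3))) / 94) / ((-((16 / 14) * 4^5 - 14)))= -119 / 9130032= -0.00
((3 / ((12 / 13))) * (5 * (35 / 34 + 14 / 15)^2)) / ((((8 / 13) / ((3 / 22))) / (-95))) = -292493201 / 221952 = -1317.82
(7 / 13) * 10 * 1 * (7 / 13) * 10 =4900 / 169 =28.99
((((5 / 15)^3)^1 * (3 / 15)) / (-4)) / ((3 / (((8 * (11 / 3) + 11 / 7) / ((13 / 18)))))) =-649 / 24570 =-0.03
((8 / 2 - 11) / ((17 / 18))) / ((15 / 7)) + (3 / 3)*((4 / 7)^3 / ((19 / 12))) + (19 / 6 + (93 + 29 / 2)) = 178357586 / 1661835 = 107.33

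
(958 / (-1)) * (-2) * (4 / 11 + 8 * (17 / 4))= 724248 / 11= 65840.73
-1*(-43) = 43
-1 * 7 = -7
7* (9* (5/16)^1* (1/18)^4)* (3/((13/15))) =175/269568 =0.00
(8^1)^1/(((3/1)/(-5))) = -40/3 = -13.33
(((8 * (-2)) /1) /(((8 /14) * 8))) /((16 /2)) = -7 /16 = -0.44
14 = 14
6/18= 1/3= 0.33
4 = 4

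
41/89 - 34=-2985/89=-33.54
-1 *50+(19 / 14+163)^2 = 5284801 / 196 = 26963.27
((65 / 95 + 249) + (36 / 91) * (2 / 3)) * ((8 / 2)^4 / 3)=110632960 / 5187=21328.89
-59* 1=-59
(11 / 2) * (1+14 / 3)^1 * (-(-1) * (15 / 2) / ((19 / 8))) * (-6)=-11220 / 19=-590.53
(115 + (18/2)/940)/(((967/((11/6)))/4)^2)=13081189/1977713235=0.01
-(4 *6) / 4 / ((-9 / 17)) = 34 / 3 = 11.33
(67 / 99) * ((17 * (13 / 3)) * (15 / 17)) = 4355 / 99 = 43.99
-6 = -6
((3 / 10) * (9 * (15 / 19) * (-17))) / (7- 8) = 1377 / 38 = 36.24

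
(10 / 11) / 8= 5 / 44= 0.11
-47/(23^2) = -0.09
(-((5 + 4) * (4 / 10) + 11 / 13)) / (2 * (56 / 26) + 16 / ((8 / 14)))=-289 / 2100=-0.14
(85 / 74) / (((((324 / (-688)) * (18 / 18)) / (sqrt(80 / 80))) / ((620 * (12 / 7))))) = -2592.42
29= 29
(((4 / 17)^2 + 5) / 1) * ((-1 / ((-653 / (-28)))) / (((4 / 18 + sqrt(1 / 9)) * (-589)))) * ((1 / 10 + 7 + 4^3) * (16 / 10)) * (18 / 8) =2355932628 / 13894289125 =0.17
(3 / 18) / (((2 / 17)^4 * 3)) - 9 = 80929 / 288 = 281.00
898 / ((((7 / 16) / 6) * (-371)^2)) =86208 / 963487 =0.09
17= 17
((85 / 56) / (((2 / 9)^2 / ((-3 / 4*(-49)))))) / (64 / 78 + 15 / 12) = 331695 / 608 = 545.55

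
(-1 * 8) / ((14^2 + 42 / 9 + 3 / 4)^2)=-1152 / 5841889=-0.00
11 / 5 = 2.20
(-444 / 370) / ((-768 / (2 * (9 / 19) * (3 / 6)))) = 0.00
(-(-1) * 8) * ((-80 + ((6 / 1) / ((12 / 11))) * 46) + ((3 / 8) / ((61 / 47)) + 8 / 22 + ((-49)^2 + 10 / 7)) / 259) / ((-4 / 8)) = -2916.45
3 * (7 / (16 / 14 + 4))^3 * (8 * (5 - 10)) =-588245 / 1944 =-302.60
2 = 2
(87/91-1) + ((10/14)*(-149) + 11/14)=-19235/182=-105.69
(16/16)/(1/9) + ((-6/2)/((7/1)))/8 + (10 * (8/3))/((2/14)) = 32863/168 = 195.61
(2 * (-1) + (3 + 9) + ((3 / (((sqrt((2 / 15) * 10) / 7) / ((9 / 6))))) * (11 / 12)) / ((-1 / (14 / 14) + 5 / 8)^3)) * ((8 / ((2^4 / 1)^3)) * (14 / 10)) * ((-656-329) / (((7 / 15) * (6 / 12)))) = -14775 / 128 + 75845 * sqrt(3) / 24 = 5358.21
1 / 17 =0.06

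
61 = 61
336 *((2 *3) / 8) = 252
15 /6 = 5 /2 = 2.50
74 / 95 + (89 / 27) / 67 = 142321 / 171855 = 0.83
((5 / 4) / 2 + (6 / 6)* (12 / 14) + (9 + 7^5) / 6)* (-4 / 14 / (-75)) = 471097 / 44100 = 10.68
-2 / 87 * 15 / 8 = -5 / 116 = -0.04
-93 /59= -1.58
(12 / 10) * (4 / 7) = 24 / 35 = 0.69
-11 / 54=-0.20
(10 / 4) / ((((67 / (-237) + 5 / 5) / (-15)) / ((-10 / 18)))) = 1975 / 68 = 29.04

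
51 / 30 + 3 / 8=2.08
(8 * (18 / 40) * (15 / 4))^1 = 27 / 2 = 13.50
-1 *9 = -9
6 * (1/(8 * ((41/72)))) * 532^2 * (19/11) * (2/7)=82966464/451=183961.12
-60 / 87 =-20 / 29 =-0.69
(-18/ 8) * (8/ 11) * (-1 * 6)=108/ 11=9.82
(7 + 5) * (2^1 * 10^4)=240000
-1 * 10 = -10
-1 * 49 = -49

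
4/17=0.24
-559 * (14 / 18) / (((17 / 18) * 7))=-1118 / 17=-65.76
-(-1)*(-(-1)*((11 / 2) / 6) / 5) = 11 / 60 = 0.18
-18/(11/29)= -522/11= -47.45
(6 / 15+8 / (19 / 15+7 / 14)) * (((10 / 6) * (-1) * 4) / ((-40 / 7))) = 4571 / 795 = 5.75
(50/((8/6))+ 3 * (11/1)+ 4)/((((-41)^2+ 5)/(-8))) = -298/843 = -0.35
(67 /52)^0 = 1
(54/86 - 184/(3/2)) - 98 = -28385/129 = -220.04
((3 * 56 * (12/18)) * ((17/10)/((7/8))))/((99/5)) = 1088/99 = 10.99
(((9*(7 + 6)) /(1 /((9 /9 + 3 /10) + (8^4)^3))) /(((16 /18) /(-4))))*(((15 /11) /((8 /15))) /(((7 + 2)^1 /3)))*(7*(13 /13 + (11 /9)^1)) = -42210938585886525 /88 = -479669756657801.42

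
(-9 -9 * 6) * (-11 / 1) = 693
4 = 4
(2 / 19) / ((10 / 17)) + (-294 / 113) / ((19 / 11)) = -14249 / 10735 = -1.33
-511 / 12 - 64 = -1279 / 12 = -106.58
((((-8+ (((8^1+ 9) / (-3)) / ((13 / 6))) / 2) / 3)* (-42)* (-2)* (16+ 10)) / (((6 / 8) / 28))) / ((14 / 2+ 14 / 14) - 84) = 189728 / 57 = 3328.56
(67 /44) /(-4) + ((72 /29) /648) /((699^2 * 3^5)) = -0.38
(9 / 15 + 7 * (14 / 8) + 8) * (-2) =-417 / 10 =-41.70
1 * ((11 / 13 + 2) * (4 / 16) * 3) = 111 / 52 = 2.13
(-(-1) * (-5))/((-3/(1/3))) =5/9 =0.56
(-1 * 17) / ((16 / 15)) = -255 / 16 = -15.94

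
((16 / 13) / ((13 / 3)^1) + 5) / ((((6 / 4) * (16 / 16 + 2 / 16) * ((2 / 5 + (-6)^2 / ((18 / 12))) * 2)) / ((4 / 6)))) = 35720 / 835029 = 0.04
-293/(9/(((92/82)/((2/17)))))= -114563/369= -310.47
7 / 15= 0.47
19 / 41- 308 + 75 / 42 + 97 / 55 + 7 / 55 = -9592859 / 31570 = -303.86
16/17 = 0.94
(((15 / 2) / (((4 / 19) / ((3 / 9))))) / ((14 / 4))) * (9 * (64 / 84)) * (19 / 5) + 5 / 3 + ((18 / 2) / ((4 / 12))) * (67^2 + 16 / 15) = 89171578 / 735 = 121321.87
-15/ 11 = -1.36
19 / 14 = 1.36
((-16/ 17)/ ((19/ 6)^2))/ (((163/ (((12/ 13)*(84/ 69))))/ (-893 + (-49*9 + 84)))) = 241920000/ 299098969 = 0.81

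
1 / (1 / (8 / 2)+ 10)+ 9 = 373 / 41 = 9.10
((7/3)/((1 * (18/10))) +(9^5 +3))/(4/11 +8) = 17538829/2484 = 7060.72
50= 50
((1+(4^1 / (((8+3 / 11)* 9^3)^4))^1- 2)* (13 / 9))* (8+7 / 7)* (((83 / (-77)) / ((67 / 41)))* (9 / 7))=65907923911419116282831 / 5977965285062917695549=11.03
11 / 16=0.69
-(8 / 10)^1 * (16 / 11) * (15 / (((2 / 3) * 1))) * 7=-2016 / 11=-183.27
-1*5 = -5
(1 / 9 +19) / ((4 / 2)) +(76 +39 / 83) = 64261 / 747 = 86.03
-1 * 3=-3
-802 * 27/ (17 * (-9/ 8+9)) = -19248/ 119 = -161.75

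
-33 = -33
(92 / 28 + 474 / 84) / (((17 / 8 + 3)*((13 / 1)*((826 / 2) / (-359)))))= -179500 / 1540903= -0.12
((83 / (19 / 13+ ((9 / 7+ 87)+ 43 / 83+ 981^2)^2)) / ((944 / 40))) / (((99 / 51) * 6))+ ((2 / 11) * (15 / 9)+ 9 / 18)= 76265992311306534745049 / 94972745142343169288748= 0.80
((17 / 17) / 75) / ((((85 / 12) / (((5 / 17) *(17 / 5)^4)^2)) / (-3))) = -17038284 / 1953125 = -8.72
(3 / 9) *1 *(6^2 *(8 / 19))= 96 / 19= 5.05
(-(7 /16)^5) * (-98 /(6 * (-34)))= -0.01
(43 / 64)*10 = 215 / 32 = 6.72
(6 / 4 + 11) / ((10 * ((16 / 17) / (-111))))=-9435 / 64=-147.42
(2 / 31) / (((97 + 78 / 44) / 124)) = 176 / 2173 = 0.08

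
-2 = -2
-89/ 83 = -1.07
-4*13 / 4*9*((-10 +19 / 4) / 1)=2457 / 4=614.25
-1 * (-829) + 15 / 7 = 5818 / 7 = 831.14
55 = 55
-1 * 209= -209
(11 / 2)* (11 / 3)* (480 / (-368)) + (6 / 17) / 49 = -503827 / 19159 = -26.30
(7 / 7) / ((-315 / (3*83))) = -83 / 105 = -0.79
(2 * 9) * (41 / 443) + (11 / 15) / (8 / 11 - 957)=116391727 / 69898755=1.67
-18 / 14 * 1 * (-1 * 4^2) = 144 / 7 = 20.57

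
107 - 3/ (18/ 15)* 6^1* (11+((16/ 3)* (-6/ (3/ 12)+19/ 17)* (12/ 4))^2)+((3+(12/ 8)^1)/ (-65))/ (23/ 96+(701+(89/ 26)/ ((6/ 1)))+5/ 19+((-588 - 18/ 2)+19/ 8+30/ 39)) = -276130778471246/ 137331355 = -2010689.97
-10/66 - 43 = -1424/33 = -43.15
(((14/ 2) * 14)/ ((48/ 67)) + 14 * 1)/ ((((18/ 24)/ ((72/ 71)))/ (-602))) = -122740.17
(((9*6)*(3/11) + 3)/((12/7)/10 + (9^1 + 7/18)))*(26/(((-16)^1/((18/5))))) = -1437345/132506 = -10.85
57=57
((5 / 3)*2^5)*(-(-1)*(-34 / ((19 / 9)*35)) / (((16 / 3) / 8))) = -4896 / 133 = -36.81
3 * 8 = 24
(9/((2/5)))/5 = 9/2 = 4.50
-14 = -14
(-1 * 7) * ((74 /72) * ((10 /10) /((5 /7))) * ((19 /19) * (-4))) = 1813 /45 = 40.29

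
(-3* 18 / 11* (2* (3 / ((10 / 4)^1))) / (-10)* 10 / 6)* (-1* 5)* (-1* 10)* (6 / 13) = 6480 / 143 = 45.31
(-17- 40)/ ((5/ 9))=-102.60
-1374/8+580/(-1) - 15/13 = -39151/52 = -752.90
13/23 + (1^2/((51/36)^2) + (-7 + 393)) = 2572811/6647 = 387.06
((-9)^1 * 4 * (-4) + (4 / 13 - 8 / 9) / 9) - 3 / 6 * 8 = 147352 / 1053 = 139.94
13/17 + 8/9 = 253/153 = 1.65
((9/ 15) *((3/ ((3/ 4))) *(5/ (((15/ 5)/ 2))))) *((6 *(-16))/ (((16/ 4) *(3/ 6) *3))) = -128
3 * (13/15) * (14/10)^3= 4459/625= 7.13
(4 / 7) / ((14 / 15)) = 30 / 49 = 0.61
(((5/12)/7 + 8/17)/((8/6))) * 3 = 1.19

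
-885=-885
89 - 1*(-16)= 105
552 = 552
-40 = -40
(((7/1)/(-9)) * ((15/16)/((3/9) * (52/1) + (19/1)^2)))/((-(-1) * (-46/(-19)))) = -133/167072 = -0.00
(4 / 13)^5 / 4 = 256 / 371293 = 0.00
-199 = -199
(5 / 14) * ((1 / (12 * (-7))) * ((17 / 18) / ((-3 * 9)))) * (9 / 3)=85 / 190512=0.00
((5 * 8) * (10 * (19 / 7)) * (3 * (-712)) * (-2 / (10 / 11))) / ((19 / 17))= 31954560 / 7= 4564937.14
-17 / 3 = -5.67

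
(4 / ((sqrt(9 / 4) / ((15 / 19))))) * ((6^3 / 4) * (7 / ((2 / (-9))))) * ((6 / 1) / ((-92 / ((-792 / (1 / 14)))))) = -1131641280 / 437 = -2589568.15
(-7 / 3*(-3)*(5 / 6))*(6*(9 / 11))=315 / 11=28.64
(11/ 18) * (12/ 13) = 22/ 39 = 0.56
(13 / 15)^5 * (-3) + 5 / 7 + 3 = 3982199 / 1771875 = 2.25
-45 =-45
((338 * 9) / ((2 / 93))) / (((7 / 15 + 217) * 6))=707265 / 6524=108.41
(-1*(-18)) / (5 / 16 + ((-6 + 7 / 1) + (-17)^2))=288 / 4645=0.06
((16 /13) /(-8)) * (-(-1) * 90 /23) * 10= -6.02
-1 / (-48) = 1 / 48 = 0.02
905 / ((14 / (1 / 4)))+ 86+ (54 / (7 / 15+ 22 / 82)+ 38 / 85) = 94710569 / 537880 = 176.08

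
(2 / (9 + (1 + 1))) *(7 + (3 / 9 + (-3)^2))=98 / 33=2.97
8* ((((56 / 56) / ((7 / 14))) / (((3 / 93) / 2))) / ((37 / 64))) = 63488 / 37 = 1715.89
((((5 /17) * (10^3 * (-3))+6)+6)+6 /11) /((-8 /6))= 243981 /374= 652.36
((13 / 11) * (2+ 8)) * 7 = 910 / 11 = 82.73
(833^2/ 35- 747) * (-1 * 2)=-38156.80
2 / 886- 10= -4429 / 443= -10.00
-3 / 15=-1 / 5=-0.20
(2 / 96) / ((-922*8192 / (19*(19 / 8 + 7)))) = -475 / 966787072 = -0.00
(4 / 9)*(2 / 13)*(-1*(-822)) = 2192 / 39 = 56.21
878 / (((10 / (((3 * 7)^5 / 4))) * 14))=256131477 / 40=6403286.92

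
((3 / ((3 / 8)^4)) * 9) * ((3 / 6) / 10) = 1024 / 15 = 68.27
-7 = -7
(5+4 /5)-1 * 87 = -406 /5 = -81.20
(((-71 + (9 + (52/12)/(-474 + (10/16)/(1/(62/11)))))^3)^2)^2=10637152481939026335847377880214199915133250014674868215665868604549404510785536/3291174890294810834737154116955031929557988002159540415841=3232022860075415493516.66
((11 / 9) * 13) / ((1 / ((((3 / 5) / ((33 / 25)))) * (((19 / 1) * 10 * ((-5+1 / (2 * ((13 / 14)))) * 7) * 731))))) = -281946700 / 9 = -31327411.11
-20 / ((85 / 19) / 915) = -69540 / 17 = -4090.59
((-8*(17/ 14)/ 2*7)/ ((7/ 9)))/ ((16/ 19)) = -2907/ 56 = -51.91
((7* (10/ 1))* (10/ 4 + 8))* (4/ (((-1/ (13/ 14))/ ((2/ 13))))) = -420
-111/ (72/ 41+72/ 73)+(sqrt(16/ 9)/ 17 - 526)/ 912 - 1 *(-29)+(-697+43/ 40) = -54882391/ 77520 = -707.98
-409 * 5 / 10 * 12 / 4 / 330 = -409 / 220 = -1.86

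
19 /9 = 2.11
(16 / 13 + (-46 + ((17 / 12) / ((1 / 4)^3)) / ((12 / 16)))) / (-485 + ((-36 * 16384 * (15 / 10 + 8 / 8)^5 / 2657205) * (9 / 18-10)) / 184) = -0.16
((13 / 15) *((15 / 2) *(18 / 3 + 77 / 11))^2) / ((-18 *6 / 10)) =-54925 / 72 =-762.85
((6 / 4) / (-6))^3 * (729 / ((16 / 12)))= -2187 / 256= -8.54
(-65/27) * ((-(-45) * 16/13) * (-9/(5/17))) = 4080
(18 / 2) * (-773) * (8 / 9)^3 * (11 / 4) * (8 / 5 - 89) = 1174379.77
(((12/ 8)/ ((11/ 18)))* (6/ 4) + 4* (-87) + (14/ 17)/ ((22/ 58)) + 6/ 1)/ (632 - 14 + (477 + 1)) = -11429/ 37264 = -0.31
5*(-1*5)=-25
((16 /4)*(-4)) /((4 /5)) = -20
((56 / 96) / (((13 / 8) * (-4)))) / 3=-0.03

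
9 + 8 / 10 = 9.80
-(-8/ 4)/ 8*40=10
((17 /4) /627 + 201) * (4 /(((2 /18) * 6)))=504125 /418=1206.04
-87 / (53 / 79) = -6873 / 53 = -129.68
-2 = -2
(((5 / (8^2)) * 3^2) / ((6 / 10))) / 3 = 25 / 64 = 0.39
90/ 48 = 15/ 8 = 1.88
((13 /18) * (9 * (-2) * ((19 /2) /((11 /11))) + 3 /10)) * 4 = -493.13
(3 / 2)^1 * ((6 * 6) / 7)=54 / 7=7.71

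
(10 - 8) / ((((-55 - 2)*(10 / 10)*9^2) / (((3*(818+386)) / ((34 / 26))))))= -31304 / 26163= -1.20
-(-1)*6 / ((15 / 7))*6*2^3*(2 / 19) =1344 / 95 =14.15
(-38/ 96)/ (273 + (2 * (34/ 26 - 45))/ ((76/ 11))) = -4693/ 3086736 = -0.00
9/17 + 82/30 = 832/255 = 3.26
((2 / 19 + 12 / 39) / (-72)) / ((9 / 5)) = -85 / 26676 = -0.00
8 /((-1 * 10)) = -0.80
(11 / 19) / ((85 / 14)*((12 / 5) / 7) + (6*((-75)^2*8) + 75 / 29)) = 15631 / 7289856027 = 0.00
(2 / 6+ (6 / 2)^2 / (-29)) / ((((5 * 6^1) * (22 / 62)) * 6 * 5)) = 31 / 430650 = 0.00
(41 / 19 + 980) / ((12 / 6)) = 18661 / 38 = 491.08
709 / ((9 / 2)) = 1418 / 9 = 157.56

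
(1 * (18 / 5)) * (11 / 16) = 99 / 40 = 2.48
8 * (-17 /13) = -136 /13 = -10.46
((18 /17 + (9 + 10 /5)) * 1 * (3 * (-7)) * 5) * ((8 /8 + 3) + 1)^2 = -538125 /17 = -31654.41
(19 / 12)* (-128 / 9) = -608 / 27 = -22.52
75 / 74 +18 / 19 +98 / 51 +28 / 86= 12974869 / 3083358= 4.21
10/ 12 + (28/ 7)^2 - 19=-13/ 6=-2.17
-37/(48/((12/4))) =-37/16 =-2.31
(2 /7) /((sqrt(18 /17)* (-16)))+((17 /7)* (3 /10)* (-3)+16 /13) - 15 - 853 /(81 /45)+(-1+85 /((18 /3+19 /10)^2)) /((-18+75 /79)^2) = -489.86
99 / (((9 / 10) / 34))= 3740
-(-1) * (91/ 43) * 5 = 455/ 43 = 10.58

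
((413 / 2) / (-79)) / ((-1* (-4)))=-413 / 632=-0.65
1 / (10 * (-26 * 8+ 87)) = -1 / 1210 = -0.00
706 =706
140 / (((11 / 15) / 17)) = 35700 / 11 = 3245.45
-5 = -5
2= 2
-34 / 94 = -17 / 47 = -0.36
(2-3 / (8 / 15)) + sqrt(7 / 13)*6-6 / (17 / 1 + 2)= -599 / 152 + 6*sqrt(91) / 13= 0.46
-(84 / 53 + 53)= -2893 / 53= -54.58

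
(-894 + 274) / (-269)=620 / 269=2.30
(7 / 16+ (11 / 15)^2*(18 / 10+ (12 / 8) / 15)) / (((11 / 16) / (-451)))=-1076947 / 1125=-957.29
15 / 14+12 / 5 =243 / 70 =3.47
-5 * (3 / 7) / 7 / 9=-5 / 147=-0.03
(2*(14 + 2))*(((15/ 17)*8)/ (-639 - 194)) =-0.27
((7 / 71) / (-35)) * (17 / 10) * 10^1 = -0.05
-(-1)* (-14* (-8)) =112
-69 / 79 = -0.87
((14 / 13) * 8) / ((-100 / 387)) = -33.34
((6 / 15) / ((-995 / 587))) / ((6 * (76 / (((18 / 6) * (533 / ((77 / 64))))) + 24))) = -5005936 / 3062008025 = -0.00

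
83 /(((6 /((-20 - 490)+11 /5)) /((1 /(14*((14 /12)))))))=-210737 /490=-430.08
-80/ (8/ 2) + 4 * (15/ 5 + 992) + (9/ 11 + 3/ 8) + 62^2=686857/ 88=7805.19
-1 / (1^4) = -1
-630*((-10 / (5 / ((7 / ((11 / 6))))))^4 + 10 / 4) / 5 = -6277791051 / 14641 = -428781.58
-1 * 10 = -10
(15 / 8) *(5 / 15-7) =-25 / 2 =-12.50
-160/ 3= -53.33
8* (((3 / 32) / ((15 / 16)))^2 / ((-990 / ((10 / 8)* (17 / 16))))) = -0.00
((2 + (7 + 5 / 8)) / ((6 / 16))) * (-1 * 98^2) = -739508 / 3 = -246502.67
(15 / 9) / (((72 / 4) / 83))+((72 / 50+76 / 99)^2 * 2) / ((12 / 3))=124008421 / 12251250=10.12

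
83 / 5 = 16.60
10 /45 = 2 /9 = 0.22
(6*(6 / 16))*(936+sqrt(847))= 99*sqrt(7) / 4+2106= 2171.48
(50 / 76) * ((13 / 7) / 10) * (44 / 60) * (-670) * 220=-13206.89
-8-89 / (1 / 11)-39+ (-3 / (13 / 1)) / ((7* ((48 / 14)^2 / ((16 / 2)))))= -320119 / 312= -1026.02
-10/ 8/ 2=-5/ 8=-0.62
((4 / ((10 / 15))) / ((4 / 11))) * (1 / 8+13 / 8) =231 / 8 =28.88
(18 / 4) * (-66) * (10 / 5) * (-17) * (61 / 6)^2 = 2087481 / 2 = 1043740.50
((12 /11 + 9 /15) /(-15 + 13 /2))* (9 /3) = -558 /935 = -0.60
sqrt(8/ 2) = 2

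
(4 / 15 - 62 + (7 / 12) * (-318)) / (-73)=7417 / 2190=3.39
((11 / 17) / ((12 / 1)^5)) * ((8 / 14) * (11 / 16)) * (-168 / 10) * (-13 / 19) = 1573 / 133954560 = 0.00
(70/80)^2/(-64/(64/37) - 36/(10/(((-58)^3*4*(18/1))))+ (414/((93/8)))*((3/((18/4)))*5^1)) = 7595/501685272128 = 0.00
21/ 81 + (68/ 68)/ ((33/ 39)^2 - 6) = 1688/ 24111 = 0.07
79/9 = 8.78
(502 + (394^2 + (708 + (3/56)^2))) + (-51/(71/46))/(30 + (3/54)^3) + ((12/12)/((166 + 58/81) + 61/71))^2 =5022493732462262515488833/32103914440155880000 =156444.90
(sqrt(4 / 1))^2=4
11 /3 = 3.67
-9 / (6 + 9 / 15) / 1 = -15 / 11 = -1.36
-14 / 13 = -1.08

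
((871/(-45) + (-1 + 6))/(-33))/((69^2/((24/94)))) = 2584/110764665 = 0.00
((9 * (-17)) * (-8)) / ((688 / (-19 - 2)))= -3213 / 86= -37.36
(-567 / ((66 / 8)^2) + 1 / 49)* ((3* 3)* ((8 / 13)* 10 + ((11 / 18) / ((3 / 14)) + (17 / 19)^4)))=-21741348657592 / 30134255151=-721.48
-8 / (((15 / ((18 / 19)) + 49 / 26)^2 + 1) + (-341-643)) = 6084 / 508831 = 0.01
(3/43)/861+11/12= 135763/148092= 0.92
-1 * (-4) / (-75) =-4 / 75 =-0.05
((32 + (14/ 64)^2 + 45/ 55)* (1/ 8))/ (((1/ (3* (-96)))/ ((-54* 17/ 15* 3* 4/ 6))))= 509769531/ 3520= 144820.89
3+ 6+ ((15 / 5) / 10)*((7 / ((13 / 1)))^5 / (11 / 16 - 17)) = 1453477639 / 161512455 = 9.00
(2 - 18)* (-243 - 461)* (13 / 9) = 146432 / 9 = 16270.22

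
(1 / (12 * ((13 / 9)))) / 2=0.03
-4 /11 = -0.36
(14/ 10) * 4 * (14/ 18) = 196/ 45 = 4.36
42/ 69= 14/ 23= 0.61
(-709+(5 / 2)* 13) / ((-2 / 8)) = 2706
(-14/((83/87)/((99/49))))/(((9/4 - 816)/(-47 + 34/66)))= -1067664/630385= -1.69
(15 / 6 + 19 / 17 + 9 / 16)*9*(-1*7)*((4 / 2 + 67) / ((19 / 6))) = -14827617 / 2584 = -5738.24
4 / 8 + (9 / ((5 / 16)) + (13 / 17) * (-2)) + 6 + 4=6421 / 170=37.77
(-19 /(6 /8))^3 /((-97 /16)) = 7023616 /2619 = 2681.79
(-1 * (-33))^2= 1089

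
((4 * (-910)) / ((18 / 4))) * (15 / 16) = -2275 / 3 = -758.33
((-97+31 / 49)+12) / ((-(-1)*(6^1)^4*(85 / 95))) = -13091 / 179928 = -0.07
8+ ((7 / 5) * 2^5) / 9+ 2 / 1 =674 / 45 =14.98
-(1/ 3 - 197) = 590/ 3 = 196.67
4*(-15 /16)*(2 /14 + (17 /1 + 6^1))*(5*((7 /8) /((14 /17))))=-103275 /224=-461.05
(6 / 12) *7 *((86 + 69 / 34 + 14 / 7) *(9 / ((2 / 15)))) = 2892645 / 136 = 21269.45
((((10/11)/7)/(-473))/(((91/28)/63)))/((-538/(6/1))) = 1080/18194891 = 0.00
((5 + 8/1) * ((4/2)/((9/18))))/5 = 52/5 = 10.40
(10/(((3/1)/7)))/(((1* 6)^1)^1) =35/9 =3.89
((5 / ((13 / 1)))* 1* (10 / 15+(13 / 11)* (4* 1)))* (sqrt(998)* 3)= 196.62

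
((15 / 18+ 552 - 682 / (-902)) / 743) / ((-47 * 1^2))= -136183 / 8590566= -0.02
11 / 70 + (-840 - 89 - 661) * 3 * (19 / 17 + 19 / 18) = -12335563 / 1190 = -10366.02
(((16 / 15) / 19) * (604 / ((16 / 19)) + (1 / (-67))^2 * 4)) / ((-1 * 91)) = -566108 / 1279365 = -0.44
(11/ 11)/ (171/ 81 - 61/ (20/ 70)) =-18/ 3805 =-0.00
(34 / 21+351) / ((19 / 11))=81455 / 399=204.15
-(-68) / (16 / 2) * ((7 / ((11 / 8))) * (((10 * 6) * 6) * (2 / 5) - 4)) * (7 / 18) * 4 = 932960 / 99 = 9423.84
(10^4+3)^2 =100060009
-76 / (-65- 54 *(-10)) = -4 / 25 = -0.16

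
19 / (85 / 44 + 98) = 836 / 4397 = 0.19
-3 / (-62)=3 / 62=0.05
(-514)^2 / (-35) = -264196 / 35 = -7548.46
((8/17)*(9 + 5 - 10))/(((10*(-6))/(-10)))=16/51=0.31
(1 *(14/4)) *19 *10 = 665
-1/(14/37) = -37/14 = -2.64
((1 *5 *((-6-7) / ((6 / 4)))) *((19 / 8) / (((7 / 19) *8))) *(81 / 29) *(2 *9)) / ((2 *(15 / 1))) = -380133 / 6496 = -58.52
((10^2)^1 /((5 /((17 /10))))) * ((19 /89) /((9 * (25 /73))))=47158 /20025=2.35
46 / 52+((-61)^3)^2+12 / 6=1339529733461 / 26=51520374363.88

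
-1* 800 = -800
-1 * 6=-6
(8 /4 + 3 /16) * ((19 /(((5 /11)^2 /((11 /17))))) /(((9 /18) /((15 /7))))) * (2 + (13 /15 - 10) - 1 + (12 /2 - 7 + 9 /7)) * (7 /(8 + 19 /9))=-23442903 /7735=-3030.76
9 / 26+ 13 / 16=241 / 208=1.16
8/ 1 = 8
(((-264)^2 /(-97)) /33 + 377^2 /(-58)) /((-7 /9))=3178.64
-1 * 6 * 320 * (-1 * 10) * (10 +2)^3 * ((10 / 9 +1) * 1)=70041600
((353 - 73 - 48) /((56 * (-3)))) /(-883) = 29 /18543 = 0.00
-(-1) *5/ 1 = 5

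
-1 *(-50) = 50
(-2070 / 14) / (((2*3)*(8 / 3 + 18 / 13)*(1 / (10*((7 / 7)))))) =-67275 / 1106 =-60.83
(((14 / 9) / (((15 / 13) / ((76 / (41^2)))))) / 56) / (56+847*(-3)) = -0.00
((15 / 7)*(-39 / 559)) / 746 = -45 / 224546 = -0.00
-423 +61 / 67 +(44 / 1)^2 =101432 / 67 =1513.91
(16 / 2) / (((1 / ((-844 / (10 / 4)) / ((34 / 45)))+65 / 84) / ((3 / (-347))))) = -638064 / 7118011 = -0.09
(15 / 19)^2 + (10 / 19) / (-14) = 1480 / 2527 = 0.59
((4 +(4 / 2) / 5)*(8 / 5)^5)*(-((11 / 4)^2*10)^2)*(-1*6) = 989497344 / 625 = 1583195.75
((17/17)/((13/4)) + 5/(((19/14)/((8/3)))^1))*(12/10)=15016/1235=12.16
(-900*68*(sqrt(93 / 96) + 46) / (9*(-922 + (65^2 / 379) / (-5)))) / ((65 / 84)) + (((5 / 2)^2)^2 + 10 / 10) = 1804040*sqrt(62) / 1517893 + 11595156933 / 24286288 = 486.79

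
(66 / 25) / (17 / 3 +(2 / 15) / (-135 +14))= 23958 / 51415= 0.47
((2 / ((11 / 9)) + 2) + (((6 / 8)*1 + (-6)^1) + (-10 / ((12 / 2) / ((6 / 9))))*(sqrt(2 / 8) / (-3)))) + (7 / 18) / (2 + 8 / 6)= -1948 / 1485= -1.31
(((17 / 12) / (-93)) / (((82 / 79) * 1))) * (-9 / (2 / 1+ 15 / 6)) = 1343 / 45756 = 0.03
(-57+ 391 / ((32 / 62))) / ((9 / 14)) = 78463 / 72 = 1089.76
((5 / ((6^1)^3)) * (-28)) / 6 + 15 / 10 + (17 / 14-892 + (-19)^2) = -1198397 / 2268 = -528.39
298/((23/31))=9238/23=401.65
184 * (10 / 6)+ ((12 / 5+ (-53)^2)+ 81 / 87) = 1356764 / 435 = 3119.00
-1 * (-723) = 723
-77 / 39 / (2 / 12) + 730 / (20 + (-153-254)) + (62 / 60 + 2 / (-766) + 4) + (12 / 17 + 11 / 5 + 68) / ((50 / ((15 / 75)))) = -172344240277 / 20473025625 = -8.42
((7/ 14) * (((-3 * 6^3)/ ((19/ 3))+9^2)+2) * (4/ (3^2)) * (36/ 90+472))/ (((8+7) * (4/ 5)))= -433427/ 2565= -168.98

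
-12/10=-6/5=-1.20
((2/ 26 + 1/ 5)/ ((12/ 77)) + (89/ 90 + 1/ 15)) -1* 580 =-577.17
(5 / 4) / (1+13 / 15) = 75 / 112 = 0.67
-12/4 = -3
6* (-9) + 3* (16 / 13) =-654 / 13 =-50.31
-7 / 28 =-1 / 4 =-0.25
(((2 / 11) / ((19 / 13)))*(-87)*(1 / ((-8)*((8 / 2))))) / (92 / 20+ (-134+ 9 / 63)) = -35 / 13376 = -0.00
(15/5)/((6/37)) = 37/2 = 18.50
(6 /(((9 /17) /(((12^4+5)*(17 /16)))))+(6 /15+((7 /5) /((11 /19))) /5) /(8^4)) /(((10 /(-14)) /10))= -5907833259503 /1689600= -3496586.92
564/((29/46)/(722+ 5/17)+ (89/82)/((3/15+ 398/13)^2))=26200868935992372/93645295171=279788.42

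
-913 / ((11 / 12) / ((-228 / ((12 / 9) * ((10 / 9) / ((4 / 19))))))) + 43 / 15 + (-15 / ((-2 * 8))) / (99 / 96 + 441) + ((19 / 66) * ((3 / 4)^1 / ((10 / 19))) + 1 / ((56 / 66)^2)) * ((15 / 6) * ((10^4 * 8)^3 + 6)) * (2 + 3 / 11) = 62710038857530252088914 / 11980815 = 5234204756315012.97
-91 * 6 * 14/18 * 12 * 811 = -4132856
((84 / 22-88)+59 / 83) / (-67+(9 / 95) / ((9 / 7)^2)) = 65158695 / 52256468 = 1.25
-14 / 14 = -1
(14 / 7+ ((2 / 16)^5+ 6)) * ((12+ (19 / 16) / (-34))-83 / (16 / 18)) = -651.28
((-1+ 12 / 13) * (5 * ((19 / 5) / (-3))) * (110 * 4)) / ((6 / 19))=79420 / 117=678.80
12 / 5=2.40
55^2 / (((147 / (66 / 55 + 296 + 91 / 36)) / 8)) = 65280710 / 1323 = 49342.94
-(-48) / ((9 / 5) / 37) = 2960 / 3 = 986.67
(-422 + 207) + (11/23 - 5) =-5049/23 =-219.52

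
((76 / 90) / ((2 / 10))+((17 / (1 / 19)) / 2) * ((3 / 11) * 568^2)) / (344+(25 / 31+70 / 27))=130832620410 / 3198503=40904.33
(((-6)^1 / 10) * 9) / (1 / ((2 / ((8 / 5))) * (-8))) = 54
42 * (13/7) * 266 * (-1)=-20748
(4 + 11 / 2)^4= 130321 / 16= 8145.06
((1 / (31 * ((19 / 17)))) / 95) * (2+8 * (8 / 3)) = 238 / 33573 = 0.01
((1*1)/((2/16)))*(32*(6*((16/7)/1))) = 24576/7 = 3510.86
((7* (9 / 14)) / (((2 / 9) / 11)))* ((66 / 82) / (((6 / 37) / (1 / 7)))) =362637 / 2296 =157.94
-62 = -62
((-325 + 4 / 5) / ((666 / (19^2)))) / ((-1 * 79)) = 585181 / 263070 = 2.22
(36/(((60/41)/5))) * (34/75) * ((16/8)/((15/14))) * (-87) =-1131928/125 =-9055.42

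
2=2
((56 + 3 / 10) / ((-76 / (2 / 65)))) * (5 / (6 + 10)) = -563 / 79040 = -0.01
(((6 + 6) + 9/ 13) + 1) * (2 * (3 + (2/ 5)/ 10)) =27056/ 325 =83.25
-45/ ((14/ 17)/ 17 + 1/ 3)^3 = -29327146335/ 36264691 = -808.70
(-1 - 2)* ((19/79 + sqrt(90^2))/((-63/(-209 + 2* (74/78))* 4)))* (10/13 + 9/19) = -17677346431/63924588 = -276.53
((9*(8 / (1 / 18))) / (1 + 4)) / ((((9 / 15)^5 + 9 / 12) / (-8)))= -8640000 / 3449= -2505.07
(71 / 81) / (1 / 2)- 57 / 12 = -971 / 324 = -3.00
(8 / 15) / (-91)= -8 / 1365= -0.01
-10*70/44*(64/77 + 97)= -188325/121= -1556.40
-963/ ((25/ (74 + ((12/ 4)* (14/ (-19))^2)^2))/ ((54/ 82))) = -1944.44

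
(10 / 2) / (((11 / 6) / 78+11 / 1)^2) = 1095120 / 26615281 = 0.04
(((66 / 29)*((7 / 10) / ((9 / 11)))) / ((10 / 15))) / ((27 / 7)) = 5929 / 7830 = 0.76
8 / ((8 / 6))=6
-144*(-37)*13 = 69264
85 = 85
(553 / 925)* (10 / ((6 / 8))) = 4424 / 555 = 7.97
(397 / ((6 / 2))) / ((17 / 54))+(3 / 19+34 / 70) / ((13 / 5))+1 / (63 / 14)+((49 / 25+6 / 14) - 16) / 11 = 30523855238 / 72747675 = 419.59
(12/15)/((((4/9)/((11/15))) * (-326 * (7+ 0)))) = -33/57050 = -0.00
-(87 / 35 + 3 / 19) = -1758 / 665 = -2.64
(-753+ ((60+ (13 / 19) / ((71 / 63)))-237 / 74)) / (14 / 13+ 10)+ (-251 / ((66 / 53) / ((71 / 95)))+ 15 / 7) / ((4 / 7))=-28345278651 / 87846880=-322.67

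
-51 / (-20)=51 / 20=2.55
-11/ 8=-1.38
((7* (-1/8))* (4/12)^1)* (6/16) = -7/64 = -0.11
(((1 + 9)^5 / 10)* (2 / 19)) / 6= 10000 / 57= 175.44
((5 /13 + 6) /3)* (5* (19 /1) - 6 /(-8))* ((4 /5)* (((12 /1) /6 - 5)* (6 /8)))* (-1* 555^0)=95367 /260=366.80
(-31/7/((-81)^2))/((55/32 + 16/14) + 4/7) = -0.00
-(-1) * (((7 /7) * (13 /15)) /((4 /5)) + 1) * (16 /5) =20 /3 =6.67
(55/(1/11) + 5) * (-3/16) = -915/8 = -114.38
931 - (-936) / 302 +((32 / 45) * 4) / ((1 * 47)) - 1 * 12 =294505583 / 319365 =922.16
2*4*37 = 296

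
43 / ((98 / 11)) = 473 / 98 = 4.83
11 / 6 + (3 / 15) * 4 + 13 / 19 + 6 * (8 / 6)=6451 / 570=11.32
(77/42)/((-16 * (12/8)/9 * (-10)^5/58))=319/800000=0.00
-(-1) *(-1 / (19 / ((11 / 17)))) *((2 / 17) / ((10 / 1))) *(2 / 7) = -22 / 192185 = -0.00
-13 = -13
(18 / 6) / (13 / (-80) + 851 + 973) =240 / 145907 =0.00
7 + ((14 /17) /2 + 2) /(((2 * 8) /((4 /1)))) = 517 /68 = 7.60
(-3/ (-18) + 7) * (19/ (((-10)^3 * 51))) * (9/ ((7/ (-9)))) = 7353/ 238000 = 0.03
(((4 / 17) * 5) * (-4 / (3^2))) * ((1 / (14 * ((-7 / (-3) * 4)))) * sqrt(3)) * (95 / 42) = -475 * sqrt(3) / 52479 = -0.02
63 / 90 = 7 / 10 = 0.70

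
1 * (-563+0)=-563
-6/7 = -0.86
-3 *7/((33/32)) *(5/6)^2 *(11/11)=-1400/99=-14.14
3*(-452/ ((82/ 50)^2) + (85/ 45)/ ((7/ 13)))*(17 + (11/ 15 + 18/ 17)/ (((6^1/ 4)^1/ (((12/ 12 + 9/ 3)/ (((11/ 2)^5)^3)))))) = -946669355113059119993496937/ 112807693785834550402515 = -8391.89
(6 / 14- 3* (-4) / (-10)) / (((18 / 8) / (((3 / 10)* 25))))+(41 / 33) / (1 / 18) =1524 / 77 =19.79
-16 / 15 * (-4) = 64 / 15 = 4.27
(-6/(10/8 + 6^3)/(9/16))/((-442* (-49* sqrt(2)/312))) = -0.00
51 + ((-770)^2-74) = 592877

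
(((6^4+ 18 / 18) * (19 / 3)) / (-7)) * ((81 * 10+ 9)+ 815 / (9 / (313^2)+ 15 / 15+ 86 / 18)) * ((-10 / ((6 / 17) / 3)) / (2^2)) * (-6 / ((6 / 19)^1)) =-32442184838701845 / 71322566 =-454865642.93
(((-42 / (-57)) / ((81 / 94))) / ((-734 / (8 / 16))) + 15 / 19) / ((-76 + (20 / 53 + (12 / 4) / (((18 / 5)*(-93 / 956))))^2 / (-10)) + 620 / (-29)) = -17440740470548 / 2301106900969129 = -0.01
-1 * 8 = -8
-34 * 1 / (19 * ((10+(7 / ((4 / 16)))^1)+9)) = -34 / 893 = -0.04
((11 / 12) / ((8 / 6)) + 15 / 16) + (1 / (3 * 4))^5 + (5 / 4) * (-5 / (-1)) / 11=6003083 / 2737152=2.19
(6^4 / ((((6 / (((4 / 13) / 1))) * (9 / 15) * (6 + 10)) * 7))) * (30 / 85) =540 / 1547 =0.35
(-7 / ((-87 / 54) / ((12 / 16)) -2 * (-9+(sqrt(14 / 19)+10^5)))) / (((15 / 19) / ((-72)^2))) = 79575997965408 / 346220111149795 -41885424 * sqrt(266) / 346220111149795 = 0.23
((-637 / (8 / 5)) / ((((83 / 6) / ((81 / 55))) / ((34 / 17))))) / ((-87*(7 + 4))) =51597 / 582494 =0.09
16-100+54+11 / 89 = -2659 / 89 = -29.88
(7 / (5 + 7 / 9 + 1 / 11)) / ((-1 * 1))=-99 / 83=-1.19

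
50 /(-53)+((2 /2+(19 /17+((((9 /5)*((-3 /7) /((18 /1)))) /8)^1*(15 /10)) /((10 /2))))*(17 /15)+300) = 301.45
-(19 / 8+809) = -6491 / 8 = -811.38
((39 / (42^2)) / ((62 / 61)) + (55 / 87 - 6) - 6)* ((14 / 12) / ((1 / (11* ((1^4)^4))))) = -131948641 / 906192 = -145.61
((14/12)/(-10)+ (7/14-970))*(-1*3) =58177/20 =2908.85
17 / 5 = 3.40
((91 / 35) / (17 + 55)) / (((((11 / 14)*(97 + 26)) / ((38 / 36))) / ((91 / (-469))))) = -22477 / 293709240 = -0.00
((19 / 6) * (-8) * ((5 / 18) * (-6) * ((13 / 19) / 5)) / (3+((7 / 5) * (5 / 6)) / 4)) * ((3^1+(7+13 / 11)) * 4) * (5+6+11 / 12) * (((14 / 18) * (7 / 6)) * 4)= 21729344 / 6399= 3395.74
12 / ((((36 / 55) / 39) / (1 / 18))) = 715 / 18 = 39.72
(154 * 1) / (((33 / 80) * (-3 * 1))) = -1120 / 9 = -124.44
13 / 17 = 0.76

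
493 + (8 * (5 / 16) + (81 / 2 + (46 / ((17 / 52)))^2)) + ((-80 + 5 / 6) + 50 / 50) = 35123867 / 1734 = 20255.98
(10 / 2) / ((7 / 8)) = 40 / 7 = 5.71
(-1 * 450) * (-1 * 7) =3150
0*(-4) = 0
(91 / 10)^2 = 8281 / 100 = 82.81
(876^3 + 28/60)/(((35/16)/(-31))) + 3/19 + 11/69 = -728526638935248/76475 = -9526337220.47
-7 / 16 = -0.44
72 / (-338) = -36 / 169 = -0.21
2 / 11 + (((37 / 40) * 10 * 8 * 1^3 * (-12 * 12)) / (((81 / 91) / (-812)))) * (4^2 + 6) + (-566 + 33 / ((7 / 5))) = 148204513055 / 693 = 213859326.20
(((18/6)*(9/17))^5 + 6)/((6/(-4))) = -15245366/1419857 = -10.74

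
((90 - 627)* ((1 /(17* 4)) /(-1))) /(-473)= -537 /32164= -0.02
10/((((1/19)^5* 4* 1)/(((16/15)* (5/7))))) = 99043960/21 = 4716379.05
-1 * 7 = -7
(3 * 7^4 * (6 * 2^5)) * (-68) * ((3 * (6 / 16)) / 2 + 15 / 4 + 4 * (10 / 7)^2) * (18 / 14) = -1508464944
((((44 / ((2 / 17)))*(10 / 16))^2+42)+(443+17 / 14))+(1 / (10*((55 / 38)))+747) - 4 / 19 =55872.14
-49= -49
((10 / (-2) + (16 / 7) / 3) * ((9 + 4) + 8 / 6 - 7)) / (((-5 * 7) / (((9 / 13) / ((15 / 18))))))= 11748 / 15925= 0.74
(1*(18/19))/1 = 18/19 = 0.95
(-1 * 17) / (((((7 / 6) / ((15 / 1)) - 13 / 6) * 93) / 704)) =61.61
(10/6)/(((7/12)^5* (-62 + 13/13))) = -414720/1025227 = -0.40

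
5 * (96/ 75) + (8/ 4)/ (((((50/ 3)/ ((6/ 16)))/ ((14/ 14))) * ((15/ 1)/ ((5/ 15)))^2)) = 288001/ 45000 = 6.40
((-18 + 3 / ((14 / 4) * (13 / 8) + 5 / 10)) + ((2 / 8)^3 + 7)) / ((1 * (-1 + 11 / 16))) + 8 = 5491 / 132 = 41.60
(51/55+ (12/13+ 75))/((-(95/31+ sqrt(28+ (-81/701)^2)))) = 1325323730431/104795514681- 3084693719* sqrt(13765789)/523977573405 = -9.20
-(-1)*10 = 10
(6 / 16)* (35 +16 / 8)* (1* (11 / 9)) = 407 / 24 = 16.96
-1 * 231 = -231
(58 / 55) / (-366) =-29 / 10065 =-0.00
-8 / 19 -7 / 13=-237 / 247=-0.96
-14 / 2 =-7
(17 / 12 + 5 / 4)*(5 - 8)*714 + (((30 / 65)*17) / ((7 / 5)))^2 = -5680.59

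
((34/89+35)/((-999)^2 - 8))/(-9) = -3149/799392393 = -0.00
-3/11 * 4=-12/11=-1.09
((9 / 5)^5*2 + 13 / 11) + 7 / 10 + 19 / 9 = 25854029 / 618750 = 41.78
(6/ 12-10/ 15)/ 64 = -1/ 384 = -0.00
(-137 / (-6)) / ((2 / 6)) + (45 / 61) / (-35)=58481 / 854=68.48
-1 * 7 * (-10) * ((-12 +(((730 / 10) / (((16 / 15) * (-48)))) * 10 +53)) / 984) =39935 / 20992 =1.90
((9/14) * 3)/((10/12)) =81/35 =2.31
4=4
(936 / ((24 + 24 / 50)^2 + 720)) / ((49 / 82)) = 333125 / 280574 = 1.19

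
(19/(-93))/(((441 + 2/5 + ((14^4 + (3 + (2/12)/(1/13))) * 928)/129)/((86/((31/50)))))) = -0.00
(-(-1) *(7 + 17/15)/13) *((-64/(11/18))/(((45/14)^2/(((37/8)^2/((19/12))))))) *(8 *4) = -2741.68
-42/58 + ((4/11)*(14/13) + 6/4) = 9683/8294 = 1.17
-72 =-72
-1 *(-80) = 80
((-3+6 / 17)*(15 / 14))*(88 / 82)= -3.04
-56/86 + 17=703/43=16.35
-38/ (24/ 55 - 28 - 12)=1045/ 1088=0.96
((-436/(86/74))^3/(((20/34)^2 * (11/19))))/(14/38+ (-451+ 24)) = 54749442053146184/88616514525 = 617824.37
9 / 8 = 1.12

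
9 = 9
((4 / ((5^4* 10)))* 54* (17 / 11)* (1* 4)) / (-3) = -2448 / 34375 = -0.07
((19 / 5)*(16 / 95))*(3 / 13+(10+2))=2544 / 325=7.83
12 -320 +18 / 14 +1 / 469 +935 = 294667 / 469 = 628.29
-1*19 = -19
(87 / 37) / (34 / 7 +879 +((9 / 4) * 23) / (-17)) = 0.00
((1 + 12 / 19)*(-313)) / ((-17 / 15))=450.60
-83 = -83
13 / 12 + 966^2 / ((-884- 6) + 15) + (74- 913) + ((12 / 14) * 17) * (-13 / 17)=-20112997 / 10500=-1915.52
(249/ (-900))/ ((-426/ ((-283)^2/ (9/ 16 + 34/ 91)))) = 1209824434/ 21773925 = 55.56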